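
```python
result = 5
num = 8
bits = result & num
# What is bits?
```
Trace:
  result=5
  result=5, num=8
  result=5, num=8, bits=0

Final answer: 0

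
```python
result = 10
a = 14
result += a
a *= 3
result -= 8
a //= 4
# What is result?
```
Trace:
  result=10
  result=10, a=14
  result=24, a=14
  result=24, a=42
  result=16, a=42
  result=16, a=10

Final answer: 16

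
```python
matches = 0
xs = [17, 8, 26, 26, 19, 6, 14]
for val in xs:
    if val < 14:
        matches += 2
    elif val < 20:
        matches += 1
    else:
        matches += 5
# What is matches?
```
Trace:
  matches=0
  matches=1, val=17
  matches=3, val=8
  matches=8, val=26
  matches=13, val=26
  matches=14, val=19
  matches=16, val=6
  matches=17, val=14

Final answer: 17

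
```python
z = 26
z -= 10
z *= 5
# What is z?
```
Trace:
  z=26
  z=16
  z=80

Final answer: 80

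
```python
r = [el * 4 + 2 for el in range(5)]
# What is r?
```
Trace:
  el=0
  el=1
  el=2
  el=3
  el=4
  r=[2, 6, 10, 14, 18]

Final answer: [2, 6, 10, 14, 18]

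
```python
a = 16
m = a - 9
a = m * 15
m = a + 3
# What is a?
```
Trace:
  a=16
  a=16, m=7
  a=105, m=7
  a=105, m=108

Final answer: 105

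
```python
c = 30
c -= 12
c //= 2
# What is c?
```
Trace:
  c=30
  c=18
  c=9

Final answer: 9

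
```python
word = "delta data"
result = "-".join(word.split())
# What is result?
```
Trace:
  word='delta data'
  word='delta data', result='delta-data'

Final answer: 'delta-data'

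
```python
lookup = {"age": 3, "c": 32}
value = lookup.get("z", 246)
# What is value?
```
Trace:
  lookup={'age': 3, 'c': 32}
  lookup={'age': 3, 'c': 32}, value=246

Final answer: 246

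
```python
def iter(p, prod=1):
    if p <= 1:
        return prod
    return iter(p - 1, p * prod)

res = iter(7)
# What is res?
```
Call trace:
iter(p=7, prod=1)
  iter(p=6, prod=7)
    iter(p=5, prod=42)
      iter(p=4, prod=210)
        iter(p=3, prod=840)
          iter(p=2, prod=2520)
            iter(p=1, prod=5040)
            -> return 5040
          -> return 5040
        -> return 5040
      -> return 5040
    -> return 5040
  -> return 5040
-> return 5040

Final answer: 5040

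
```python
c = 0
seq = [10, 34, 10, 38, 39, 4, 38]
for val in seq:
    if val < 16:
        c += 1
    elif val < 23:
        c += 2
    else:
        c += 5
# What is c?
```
Trace:
  c=0
  c=1, val=10
  c=6, val=34
  c=7, val=10
  c=12, val=38
  c=17, val=39
  c=18, val=4
  c=23, val=38

Final answer: 23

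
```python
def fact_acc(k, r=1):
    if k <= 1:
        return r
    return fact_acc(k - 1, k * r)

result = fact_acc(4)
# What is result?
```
Call trace:
fact_acc(k=4, r=1)
  fact_acc(k=3, r=4)
    fact_acc(k=2, r=12)
      fact_acc(k=1, r=24)
      -> return 24
    -> return 24
  -> return 24
-> return 24

Final answer: 24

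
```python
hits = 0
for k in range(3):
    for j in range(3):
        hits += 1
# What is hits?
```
Trace:
  hits=0
  hits=1, k=0, j=0
  hits=2, k=0, j=1
  hits=3, k=0, j=2
  hits=4, k=1, j=0
  hits=5, k=1, j=1
  hits=6, k=1, j=2
  hits=7, k=2, j=0
  hits=8, k=2, j=1
  hits=9, k=2, j=2

Final answer: 9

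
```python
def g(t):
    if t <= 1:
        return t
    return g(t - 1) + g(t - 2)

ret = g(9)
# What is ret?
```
Call trace (a repeated sub-call is expanded the first time; later identical calls just restate its return value):
g(t=9)
  g(t=8)
    g(t=7)
      g(t=6)
        g(t=5)
          g(t=4)
            g(t=3)
              g(t=2)
                g(t=1)
                -> return 1
                g(t=0)
                -> return 0
              -> return 1
              g(t=1)
              -> return 1
            -> return 2
            g(t=2) -> return 1  (same call as traced above)
          -> return 3
          g(t=3) -> return 2  (same call as traced above)
        -> return 5
        g(t=4) -> return 3  (same call as traced above)
      -> return 8
      g(t=5) -> return 5  (same call as traced above)
    -> return 13
    g(t=6) -> return 8  (same call as traced above)
  -> return 21
  g(t=7) -> return 13  (same call as traced above)
-> return 34

Final answer: 34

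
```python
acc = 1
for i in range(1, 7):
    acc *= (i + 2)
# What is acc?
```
Trace:
  acc=1
  acc=3, i=1
  acc=12, i=2
  acc=60, i=3
  acc=360, i=4
  acc=2520, i=5
  acc=20160, i=6

Final answer: 20160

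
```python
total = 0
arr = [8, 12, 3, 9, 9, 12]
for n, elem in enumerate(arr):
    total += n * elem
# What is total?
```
Trace:
  total=0
  total=0, n=0, elem=8
  total=12, n=1, elem=12
  total=18, n=2, elem=3
  total=45, n=3, elem=9
  total=81, n=4, elem=9
  total=141, n=5, elem=12

Final answer: 141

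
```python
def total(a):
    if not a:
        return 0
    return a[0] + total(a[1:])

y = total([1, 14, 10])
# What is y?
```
Call trace:
total(a=[1, 14, 10])
  total(a=[14, 10])
    total(a=[10])
      total(a=[])
      -> return 0
    -> return 10
  -> return 24
-> return 25

Final answer: 25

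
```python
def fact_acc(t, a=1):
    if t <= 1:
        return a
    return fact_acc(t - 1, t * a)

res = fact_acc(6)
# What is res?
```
Call trace:
fact_acc(t=6, a=1)
  fact_acc(t=5, a=6)
    fact_acc(t=4, a=30)
      fact_acc(t=3, a=120)
        fact_acc(t=2, a=360)
          fact_acc(t=1, a=720)
          -> return 720
        -> return 720
      -> return 720
    -> return 720
  -> return 720
-> return 720

Final answer: 720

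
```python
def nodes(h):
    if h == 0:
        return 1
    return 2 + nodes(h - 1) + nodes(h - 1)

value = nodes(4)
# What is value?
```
Call trace (a repeated sub-call is expanded the first time; later identical calls just restate its return value):
nodes(h=4)
  nodes(h=3)
    nodes(h=2)
      nodes(h=1)
        nodes(h=0)
        -> return 1
        nodes(h=0)
        -> return 1
      -> return 4
      nodes(h=1) -> return 4  (same call as traced above)
    -> return 10
    nodes(h=2) -> return 10  (same call as traced above)
  -> return 22
  nodes(h=3) -> return 22  (same call as traced above)
-> return 46

Final answer: 46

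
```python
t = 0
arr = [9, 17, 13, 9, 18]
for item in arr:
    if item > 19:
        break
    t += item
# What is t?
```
Trace:
  t=0
  t=9, item=9
  t=26, item=17
  t=39, item=13
  t=48, item=9
  t=66, item=18

Final answer: 66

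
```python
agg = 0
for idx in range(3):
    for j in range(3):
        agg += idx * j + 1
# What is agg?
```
Trace:
  agg=0
  agg=1, idx=0, j=0
  agg=2, idx=0, j=1
  agg=3, idx=0, j=2
  agg=4, idx=1, j=0
  agg=6, idx=1, j=1
  agg=9, idx=1, j=2
  agg=10, idx=2, j=0
  agg=13, idx=2, j=1
  agg=18, idx=2, j=2

Final answer: 18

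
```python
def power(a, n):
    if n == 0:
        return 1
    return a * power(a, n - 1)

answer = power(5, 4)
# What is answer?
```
Call trace:
power(a=5, n=4)
  power(a=5, n=3)
    power(a=5, n=2)
      power(a=5, n=1)
        power(a=5, n=0)
        -> return 1
      -> return 5
    -> return 25
  -> return 125
-> return 625

Final answer: 625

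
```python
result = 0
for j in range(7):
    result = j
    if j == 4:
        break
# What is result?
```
Trace:
  result=0
  result=0, j=0
  result=1, j=1
  result=2, j=2
  result=3, j=3
  result=4, j=4

Final answer: 4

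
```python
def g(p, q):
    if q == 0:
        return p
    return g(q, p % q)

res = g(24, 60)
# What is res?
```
Call trace:
g(p=24, q=60)
  g(p=60, q=24)
    g(p=24, q=12)
      g(p=12, q=0)
      -> return 12
    -> return 12
  -> return 12
-> return 12

Final answer: 12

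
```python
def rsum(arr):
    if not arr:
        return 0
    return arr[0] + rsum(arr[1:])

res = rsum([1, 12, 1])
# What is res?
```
Call trace:
rsum(arr=[1, 12, 1])
  rsum(arr=[12, 1])
    rsum(arr=[1])
      rsum(arr=[])
      -> return 0
    -> return 1
  -> return 13
-> return 14

Final answer: 14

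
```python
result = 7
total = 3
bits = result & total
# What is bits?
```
Trace:
  result=7
  result=7, total=3
  result=7, total=3, bits=3

Final answer: 3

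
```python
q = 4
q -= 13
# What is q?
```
Trace:
  q=4
  q=-9

Final answer: -9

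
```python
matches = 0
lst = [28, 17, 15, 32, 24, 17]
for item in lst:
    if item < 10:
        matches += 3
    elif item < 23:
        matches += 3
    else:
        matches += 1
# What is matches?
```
Trace:
  matches=0
  matches=1, item=28
  matches=4, item=17
  matches=7, item=15
  matches=8, item=32
  matches=9, item=24
  matches=12, item=17

Final answer: 12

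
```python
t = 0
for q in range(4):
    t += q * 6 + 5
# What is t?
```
Trace:
  t=0
  t=5, q=0
  t=16, q=1
  t=33, q=2
  t=56, q=3

Final answer: 56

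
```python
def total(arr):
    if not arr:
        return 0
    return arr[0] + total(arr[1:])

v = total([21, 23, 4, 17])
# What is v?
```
Call trace:
total(arr=[21, 23, 4, 17])
  total(arr=[23, 4, 17])
    total(arr=[4, 17])
      total(arr=[17])
        total(arr=[])
        -> return 0
      -> return 17
    -> return 21
  -> return 44
-> return 65

Final answer: 65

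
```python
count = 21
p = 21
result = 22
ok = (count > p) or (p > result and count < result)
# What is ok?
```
Trace:
  count=21
  count=21, p=21
  count=21, p=21, result=22
  count=21, p=21, result=22, ok=False

Final answer: False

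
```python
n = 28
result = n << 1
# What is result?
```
Trace:
  n=28
  n=28, result=56

Final answer: 56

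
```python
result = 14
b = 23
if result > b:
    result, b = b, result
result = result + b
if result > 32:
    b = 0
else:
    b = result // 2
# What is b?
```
Trace:
  result=14
  result=14, b=23
  result=14, b=23
  result=37, b=23
  result=37, b=0

Final answer: 0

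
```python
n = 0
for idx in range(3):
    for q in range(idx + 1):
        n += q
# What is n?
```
Trace:
  n=0
  n=0, idx=0, q=0
  n=0, idx=1, q=0
  n=1, idx=1, q=1
  n=1, idx=2, q=0
  n=2, idx=2, q=1
  n=4, idx=2, q=2

Final answer: 4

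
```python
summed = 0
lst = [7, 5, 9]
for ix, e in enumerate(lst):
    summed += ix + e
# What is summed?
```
Trace:
  summed=0
  summed=7, ix=0, e=7
  summed=13, ix=1, e=5
  summed=24, ix=2, e=9

Final answer: 24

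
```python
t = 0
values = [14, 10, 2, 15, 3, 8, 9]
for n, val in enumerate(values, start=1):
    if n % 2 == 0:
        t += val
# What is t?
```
Trace:
  t=0
  t=0, n=1, val=14
  t=10, n=2, val=10
  t=10, n=3, val=2
  t=25, n=4, val=15
  t=25, n=5, val=3
  t=33, n=6, val=8
  t=33, n=7, val=9

Final answer: 33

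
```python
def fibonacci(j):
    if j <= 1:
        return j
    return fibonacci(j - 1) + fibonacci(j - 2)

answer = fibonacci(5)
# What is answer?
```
Call trace (a repeated sub-call is expanded the first time; later identical calls just restate its return value):
fibonacci(j=5)
  fibonacci(j=4)
    fibonacci(j=3)
      fibonacci(j=2)
        fibonacci(j=1)
        -> return 1
        fibonacci(j=0)
        -> return 0
      -> return 1
      fibonacci(j=1)
      -> return 1
    -> return 2
    fibonacci(j=2) -> return 1  (same call as traced above)
  -> return 3
  fibonacci(j=3) -> return 2  (same call as traced above)
-> return 5

Final answer: 5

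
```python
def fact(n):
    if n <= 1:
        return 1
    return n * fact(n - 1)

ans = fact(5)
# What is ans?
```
Call trace:
fact(n=5)
  fact(n=4)
    fact(n=3)
      fact(n=2)
        fact(n=1)
        -> return 1
      -> return 2
    -> return 6
  -> return 24
-> return 120

Final answer: 120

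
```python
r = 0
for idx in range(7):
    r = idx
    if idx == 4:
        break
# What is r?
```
Trace:
  r=0
  r=0, idx=0
  r=1, idx=1
  r=2, idx=2
  r=3, idx=3
  r=4, idx=4

Final answer: 4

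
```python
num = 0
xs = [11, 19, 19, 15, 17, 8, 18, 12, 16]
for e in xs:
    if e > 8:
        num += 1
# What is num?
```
Trace:
  num=0
  num=1, e=11
  num=2, e=19
  num=3, e=19
  num=4, e=15
  num=5, e=17
  num=5, e=8
  num=6, e=18
  num=7, e=12
  num=8, e=16

Final answer: 8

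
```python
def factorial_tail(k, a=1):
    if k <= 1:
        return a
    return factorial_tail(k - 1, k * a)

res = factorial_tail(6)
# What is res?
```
Call trace:
factorial_tail(k=6, a=1)
  factorial_tail(k=5, a=6)
    factorial_tail(k=4, a=30)
      factorial_tail(k=3, a=120)
        factorial_tail(k=2, a=360)
          factorial_tail(k=1, a=720)
          -> return 720
        -> return 720
      -> return 720
    -> return 720
  -> return 720
-> return 720

Final answer: 720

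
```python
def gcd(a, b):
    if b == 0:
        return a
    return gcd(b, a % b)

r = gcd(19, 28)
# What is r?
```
Call trace:
gcd(a=19, b=28)
  gcd(a=28, b=19)
    gcd(a=19, b=9)
      gcd(a=9, b=1)
        gcd(a=1, b=0)
        -> return 1
      -> return 1
    -> return 1
  -> return 1
-> return 1

Final answer: 1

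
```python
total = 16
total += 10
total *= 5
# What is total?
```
Trace:
  total=16
  total=26
  total=130

Final answer: 130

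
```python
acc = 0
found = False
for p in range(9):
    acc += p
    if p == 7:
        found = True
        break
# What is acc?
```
Trace:
  acc=0
  acc=0, found=False
  acc=0, found=False, p=0
  acc=1, found=False, p=1
  acc=3, found=False, p=2
  acc=6, found=False, p=3
  acc=10, found=False, p=4
  acc=15, found=False, p=5
  acc=21, found=False, p=6
  acc=28, found=True, p=7

Final answer: 28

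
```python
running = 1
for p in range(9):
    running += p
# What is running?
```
Trace:
  running=1
  running=1, p=0
  running=2, p=1
  running=4, p=2
  running=7, p=3
  running=11, p=4
  running=16, p=5
  running=22, p=6
  running=29, p=7
  running=37, p=8

Final answer: 37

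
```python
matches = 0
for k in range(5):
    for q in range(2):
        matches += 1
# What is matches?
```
Trace:
  matches=0
  matches=1, k=0, q=0
  matches=2, k=0, q=1
  matches=3, k=1, q=0
  matches=4, k=1, q=1
  matches=5, k=2, q=0
  matches=6, k=2, q=1
  matches=7, k=3, q=0
  matches=8, k=3, q=1
  matches=9, k=4, q=0
  matches=10, k=4, q=1

Final answer: 10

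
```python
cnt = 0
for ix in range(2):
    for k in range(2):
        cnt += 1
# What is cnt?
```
Trace:
  cnt=0
  cnt=1, ix=0, k=0
  cnt=2, ix=0, k=1
  cnt=3, ix=1, k=0
  cnt=4, ix=1, k=1

Final answer: 4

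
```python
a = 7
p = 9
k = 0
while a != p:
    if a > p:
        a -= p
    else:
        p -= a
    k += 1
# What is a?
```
Trace:
  a=7
  a=7, p=9
  a=7, p=9, k=0
  a=7, p=2, k=1
  a=5, p=2, k=2
  a=3, p=2, k=3
  a=1, p=2, k=4
  a=1, p=1, k=5

Final answer: 1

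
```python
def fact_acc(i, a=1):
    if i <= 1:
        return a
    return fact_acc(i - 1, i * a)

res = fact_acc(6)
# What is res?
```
Call trace:
fact_acc(i=6, a=1)
  fact_acc(i=5, a=6)
    fact_acc(i=4, a=30)
      fact_acc(i=3, a=120)
        fact_acc(i=2, a=360)
          fact_acc(i=1, a=720)
          -> return 720
        -> return 720
      -> return 720
    -> return 720
  -> return 720
-> return 720

Final answer: 720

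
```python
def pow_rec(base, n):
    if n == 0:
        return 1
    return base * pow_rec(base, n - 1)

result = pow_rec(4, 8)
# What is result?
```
Call trace:
pow_rec(base=4, n=8)
  pow_rec(base=4, n=7)
    pow_rec(base=4, n=6)
      pow_rec(base=4, n=5)
        pow_rec(base=4, n=4)
          pow_rec(base=4, n=3)
            pow_rec(base=4, n=2)
              pow_rec(base=4, n=1)
                pow_rec(base=4, n=0)
                -> return 1
              -> return 4
            -> return 16
          -> return 64
        -> return 256
      -> return 1024
    -> return 4096
  -> return 16384
-> return 65536

Final answer: 65536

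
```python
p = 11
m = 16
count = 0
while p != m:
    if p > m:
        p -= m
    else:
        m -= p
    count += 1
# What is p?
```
Trace:
  p=11
  p=11, m=16
  p=11, m=16, count=0
  p=11, m=5, count=1
  p=6, m=5, count=2
  p=1, m=5, count=3
  p=1, m=4, count=4
  p=1, m=3, count=5
  p=1, m=2, count=6
  p=1, m=1, count=7

Final answer: 1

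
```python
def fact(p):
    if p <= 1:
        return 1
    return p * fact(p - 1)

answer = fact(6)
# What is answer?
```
Call trace:
fact(p=6)
  fact(p=5)
    fact(p=4)
      fact(p=3)
        fact(p=2)
          fact(p=1)
          -> return 1
        -> return 2
      -> return 6
    -> return 24
  -> return 120
-> return 720

Final answer: 720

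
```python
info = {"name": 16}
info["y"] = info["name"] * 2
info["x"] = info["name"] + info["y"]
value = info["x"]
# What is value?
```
Trace:
  info={'name': 16}
  info={'name': 16, 'y': 32}
  info={'name': 16, 'y': 32, 'x': 48}
  info={'name': 16, 'y': 32, 'x': 48}, value=48

Final answer: 48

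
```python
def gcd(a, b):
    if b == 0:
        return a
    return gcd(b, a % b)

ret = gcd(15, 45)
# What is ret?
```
Call trace:
gcd(a=15, b=45)
  gcd(a=45, b=15)
    gcd(a=15, b=0)
    -> return 15
  -> return 15
-> return 15

Final answer: 15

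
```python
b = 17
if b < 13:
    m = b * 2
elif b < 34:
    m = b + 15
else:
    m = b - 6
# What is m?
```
Trace:
  b=17
  b=17, m=32

Final answer: 32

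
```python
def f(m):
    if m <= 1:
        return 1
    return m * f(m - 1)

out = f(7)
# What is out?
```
Call trace:
f(m=7)
  f(m=6)
    f(m=5)
      f(m=4)
        f(m=3)
          f(m=2)
            f(m=1)
            -> return 1
          -> return 2
        -> return 6
      -> return 24
    -> return 120
  -> return 720
-> return 5040

Final answer: 5040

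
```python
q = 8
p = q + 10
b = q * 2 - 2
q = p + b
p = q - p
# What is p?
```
Trace:
  q=8
  q=8, p=18
  q=8, p=18, b=14
  q=32, p=18, b=14
  q=32, p=14, b=14

Final answer: 14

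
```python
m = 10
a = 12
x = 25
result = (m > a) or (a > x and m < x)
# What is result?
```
Trace:
  m=10
  m=10, a=12
  m=10, a=12, x=25
  m=10, a=12, x=25, result=False

Final answer: False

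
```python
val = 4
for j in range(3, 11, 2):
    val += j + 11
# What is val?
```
Trace:
  val=4
  val=18, j=3
  val=34, j=5
  val=52, j=7
  val=72, j=9

Final answer: 72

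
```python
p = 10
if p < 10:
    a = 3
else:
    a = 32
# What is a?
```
Trace:
  p=10
  p=10, a=32

Final answer: 32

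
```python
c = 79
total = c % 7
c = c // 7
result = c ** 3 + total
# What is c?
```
Trace:
  c=79
  c=79, total=2
  c=11, total=2
  c=11, total=2, result=1333

Final answer: 11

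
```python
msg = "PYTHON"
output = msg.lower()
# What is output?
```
Trace:
  msg='PYTHON'
  msg='PYTHON', output='python'

Final answer: 'python'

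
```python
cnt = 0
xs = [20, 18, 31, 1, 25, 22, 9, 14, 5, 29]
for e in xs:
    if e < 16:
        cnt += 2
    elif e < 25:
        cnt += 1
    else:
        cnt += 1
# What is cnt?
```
Trace:
  cnt=0
  cnt=1, e=20
  cnt=2, e=18
  cnt=3, e=31
  cnt=5, e=1
  cnt=6, e=25
  cnt=7, e=22
  cnt=9, e=9
  cnt=11, e=14
  cnt=13, e=5
  cnt=14, e=29

Final answer: 14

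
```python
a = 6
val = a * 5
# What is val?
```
Trace:
  a=6
  a=6, val=30

Final answer: 30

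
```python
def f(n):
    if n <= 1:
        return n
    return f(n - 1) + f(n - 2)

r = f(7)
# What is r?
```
Call trace (a repeated sub-call is expanded the first time; later identical calls just restate its return value):
f(n=7)
  f(n=6)
    f(n=5)
      f(n=4)
        f(n=3)
          f(n=2)
            f(n=1)
            -> return 1
            f(n=0)
            -> return 0
          -> return 1
          f(n=1)
          -> return 1
        -> return 2
        f(n=2) -> return 1  (same call as traced above)
      -> return 3
      f(n=3) -> return 2  (same call as traced above)
    -> return 5
    f(n=4) -> return 3  (same call as traced above)
  -> return 8
  f(n=5) -> return 5  (same call as traced above)
-> return 13

Final answer: 13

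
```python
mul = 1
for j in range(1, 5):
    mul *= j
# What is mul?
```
Trace:
  mul=1
  mul=1, j=1
  mul=2, j=2
  mul=6, j=3
  mul=24, j=4

Final answer: 24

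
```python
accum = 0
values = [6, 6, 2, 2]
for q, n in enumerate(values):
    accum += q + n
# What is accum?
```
Trace:
  accum=0
  accum=6, q=0, n=6
  accum=13, q=1, n=6
  accum=17, q=2, n=2
  accum=22, q=3, n=2

Final answer: 22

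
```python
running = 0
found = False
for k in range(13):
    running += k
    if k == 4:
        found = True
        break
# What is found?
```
Trace:
  running=0
  running=0, found=False
  running=0, found=False, k=0
  running=1, found=False, k=1
  running=3, found=False, k=2
  running=6, found=False, k=3
  running=10, found=True, k=4

Final answer: True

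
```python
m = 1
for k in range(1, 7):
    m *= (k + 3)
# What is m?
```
Trace:
  m=1
  m=4, k=1
  m=20, k=2
  m=120, k=3
  m=840, k=4
  m=6720, k=5
  m=60480, k=6

Final answer: 60480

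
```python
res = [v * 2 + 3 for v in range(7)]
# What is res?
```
Trace:
  v=0
  v=1
  v=2
  v=3
  v=4
  v=5
  v=6
  res=[3, 5, 7, 9, 11, 13, 15]

Final answer: [3, 5, 7, 9, 11, 13, 15]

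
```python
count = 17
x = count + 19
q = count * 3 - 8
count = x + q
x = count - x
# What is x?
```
Trace:
  count=17
  count=17, x=36
  count=17, x=36, q=43
  count=79, x=36, q=43
  count=79, x=43, q=43

Final answer: 43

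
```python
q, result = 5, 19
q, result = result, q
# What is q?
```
Trace:
  q=5, result=19
  q=19, result=5

Final answer: 19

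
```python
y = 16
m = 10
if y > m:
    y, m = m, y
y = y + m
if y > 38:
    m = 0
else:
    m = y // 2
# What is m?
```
Trace:
  y=16
  y=16, m=10
  y=10, m=16
  y=26, m=16
  y=26, m=13

Final answer: 13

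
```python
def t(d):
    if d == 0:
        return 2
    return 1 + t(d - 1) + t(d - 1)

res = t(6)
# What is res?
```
Call trace (a repeated sub-call is expanded the first time; later identical calls just restate its return value):
t(d=6)
  t(d=5)
    t(d=4)
      t(d=3)
        t(d=2)
          t(d=1)
            t(d=0)
            -> return 2
            t(d=0)
            -> return 2
          -> return 5
          t(d=1) -> return 5  (same call as traced above)
        -> return 11
        t(d=2) -> return 11  (same call as traced above)
      -> return 23
      t(d=3) -> return 23  (same call as traced above)
    -> return 47
    t(d=4) -> return 47  (same call as traced above)
  -> return 95
  t(d=5) -> return 95  (same call as traced above)
-> return 191

Final answer: 191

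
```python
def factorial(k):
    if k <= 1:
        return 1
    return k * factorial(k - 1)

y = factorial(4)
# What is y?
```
Call trace:
factorial(k=4)
  factorial(k=3)
    factorial(k=2)
      factorial(k=1)
      -> return 1
    -> return 2
  -> return 6
-> return 24

Final answer: 24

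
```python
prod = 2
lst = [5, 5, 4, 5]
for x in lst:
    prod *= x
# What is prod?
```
Trace:
  prod=2
  prod=10, x=5
  prod=50, x=5
  prod=200, x=4
  prod=1000, x=5

Final answer: 1000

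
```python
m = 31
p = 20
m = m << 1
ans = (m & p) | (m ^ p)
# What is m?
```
Trace:
  m=31
  m=31, p=20
  m=62, p=20
  m=62, p=20, ans=62

Final answer: 62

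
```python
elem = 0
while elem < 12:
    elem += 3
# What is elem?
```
Trace:
  elem=0
  elem=3
  elem=6
  elem=9
  elem=12

Final answer: 12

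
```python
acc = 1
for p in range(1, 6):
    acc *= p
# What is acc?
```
Trace:
  acc=1
  acc=1, p=1
  acc=2, p=2
  acc=6, p=3
  acc=24, p=4
  acc=120, p=5

Final answer: 120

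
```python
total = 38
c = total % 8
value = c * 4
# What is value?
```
Trace:
  total=38
  total=38, c=6
  total=38, c=6, value=24

Final answer: 24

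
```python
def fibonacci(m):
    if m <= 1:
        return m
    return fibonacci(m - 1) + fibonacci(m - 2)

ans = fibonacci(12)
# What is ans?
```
Call trace (a repeated sub-call is expanded the first time; later identical calls just restate its return value):
fibonacci(m=12)
  fibonacci(m=11)
    fibonacci(m=10)
      fibonacci(m=9)
        fibonacci(m=8)
          fibonacci(m=7)
            fibonacci(m=6)
              fibonacci(m=5)
                fibonacci(m=4)
                  fibonacci(m=3)
                    fibonacci(m=2)
                      fibonacci(m=1)
                      -> return 1
                      fibonacci(m=0)
                      -> return 0
                    -> return 1
                    fibonacci(m=1)
                    -> return 1
                  -> return 2
                  fibonacci(m=2) -> return 1  (same call as traced above)
                -> return 3
                fibonacci(m=3) -> return 2  (same call as traced above)
              -> return 5
              fibonacci(m=4) -> return 3  (same call as traced above)
            -> return 8
            fibonacci(m=5) -> return 5  (same call as traced above)
          -> return 13
          fibonacci(m=6) -> return 8  (same call as traced above)
        -> return 21
        fibonacci(m=7) -> return 13  (same call as traced above)
      -> return 34
      fibonacci(m=8) -> return 21  (same call as traced above)
    -> return 55
    fibonacci(m=9) -> return 34  (same call as traced above)
  -> return 89
  fibonacci(m=10) -> return 55  (same call as traced above)
-> return 144

Final answer: 144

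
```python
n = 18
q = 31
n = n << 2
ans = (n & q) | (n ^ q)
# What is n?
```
Trace:
  n=18
  n=18, q=31
  n=72, q=31
  n=72, q=31, ans=95

Final answer: 72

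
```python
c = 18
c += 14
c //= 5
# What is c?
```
Trace:
  c=18
  c=32
  c=6

Final answer: 6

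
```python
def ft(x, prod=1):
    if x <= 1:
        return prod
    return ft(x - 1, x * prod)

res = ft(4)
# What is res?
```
Call trace:
ft(x=4, prod=1)
  ft(x=3, prod=4)
    ft(x=2, prod=12)
      ft(x=1, prod=24)
      -> return 24
    -> return 24
  -> return 24
-> return 24

Final answer: 24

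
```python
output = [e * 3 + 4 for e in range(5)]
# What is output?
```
Trace:
  e=0
  e=1
  e=2
  e=3
  e=4
  output=[4, 7, 10, 13, 16]

Final answer: [4, 7, 10, 13, 16]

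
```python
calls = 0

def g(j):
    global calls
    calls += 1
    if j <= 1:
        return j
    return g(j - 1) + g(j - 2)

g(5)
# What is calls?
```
Call trace (a repeated sub-call is expanded the first time; later identical calls just restate its return value):
g(j=5)
  g(j=4)
    g(j=3)
      g(j=2)
        g(j=1)
        -> return 1
        g(j=0)
        -> return 0
      -> return 1
      g(j=1)
      -> return 1
    -> return 2
    g(j=2) -> return 1  (same call as traced above)
  -> return 3
  g(j=3) -> return 2  (same call as traced above)
-> return 5

calls is incremented once per call, so count the calls in each subtree. Let C(j) = number of calls made by g(j).
C(0) = C(1) = 1 (base case, no recursion); C(j) = 1 + C(j - 1) + C(j - 2) otherwise.
C(2) = 1 + C(1) + C(0) = 1 + 1 + 1 = 3
C(3) = 1 + C(2) + C(1) = 1 + 3 + 1 = 5
C(4) = 1 + C(3) + C(2) = 1 + 5 + 3 = 9
C(5) = 1 + C(4) + C(3) = 1 + 9 + 5 = 15
calls = C(5) = 15

Final answer: 15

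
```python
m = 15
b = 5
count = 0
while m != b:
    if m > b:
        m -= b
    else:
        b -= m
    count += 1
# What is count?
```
Trace:
  m=15
  m=15, b=5
  m=15, b=5, count=0
  m=10, b=5, count=1
  m=5, b=5, count=2

Final answer: 2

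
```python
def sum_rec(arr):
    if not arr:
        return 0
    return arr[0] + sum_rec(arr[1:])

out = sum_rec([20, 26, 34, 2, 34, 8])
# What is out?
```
Call trace:
sum_rec(arr=[20, 26, 34, 2, 34, 8])
  sum_rec(arr=[26, 34, 2, 34, 8])
    sum_rec(arr=[34, 2, 34, 8])
      sum_rec(arr=[2, 34, 8])
        sum_rec(arr=[34, 8])
          sum_rec(arr=[8])
            sum_rec(arr=[])
            -> return 0
          -> return 8
        -> return 42
      -> return 44
    -> return 78
  -> return 104
-> return 124

Final answer: 124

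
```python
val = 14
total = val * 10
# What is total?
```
Trace:
  val=14
  val=14, total=140

Final answer: 140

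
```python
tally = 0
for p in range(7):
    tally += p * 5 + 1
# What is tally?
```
Trace:
  tally=0
  tally=1, p=0
  tally=7, p=1
  tally=18, p=2
  tally=34, p=3
  tally=55, p=4
  tally=81, p=5
  tally=112, p=6

Final answer: 112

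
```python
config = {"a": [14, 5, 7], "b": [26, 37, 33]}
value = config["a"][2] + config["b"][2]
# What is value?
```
Trace:
  config={'a': [14, 5, 7], 'b': [26, 37, 33]}
  config={'a': [14, 5, 7], 'b': [26, 37, 33]}, value=40

Final answer: 40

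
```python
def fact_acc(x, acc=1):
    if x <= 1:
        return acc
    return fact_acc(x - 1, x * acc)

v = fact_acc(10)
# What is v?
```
Call trace:
fact_acc(x=10, acc=1)
  fact_acc(x=9, acc=10)
    fact_acc(x=8, acc=90)
      fact_acc(x=7, acc=720)
        fact_acc(x=6, acc=5040)
          fact_acc(x=5, acc=30240)
            fact_acc(x=4, acc=151200)
              fact_acc(x=3, acc=604800)
                fact_acc(x=2, acc=1814400)
                  fact_acc(x=1, acc=3628800)
                  -> return 3628800
                -> return 3628800
              -> return 3628800
            -> return 3628800
          -> return 3628800
        -> return 3628800
      -> return 3628800
    -> return 3628800
  -> return 3628800
-> return 3628800

Final answer: 3628800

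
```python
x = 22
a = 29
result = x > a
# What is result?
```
Trace:
  x=22
  x=22, a=29
  x=22, a=29, result=False

Final answer: False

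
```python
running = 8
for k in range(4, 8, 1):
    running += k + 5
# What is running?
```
Trace:
  running=8
  running=17, k=4
  running=27, k=5
  running=38, k=6
  running=50, k=7

Final answer: 50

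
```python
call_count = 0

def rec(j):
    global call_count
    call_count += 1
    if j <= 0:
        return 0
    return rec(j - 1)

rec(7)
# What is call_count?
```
Call trace:
rec(j=7)
  rec(j=6)
    rec(j=5)
      rec(j=4)
        rec(j=3)
          rec(j=2)
            rec(j=1)
              rec(j=0)
              -> return 0
            -> return 0
          -> return 0
        -> return 0
      -> return 0
    -> return 0
  -> return 0
-> return 0

call_count is incremented once per call. rec is entered once for each j = 7, 6, 5, 4, 3, 2, 1, 0 (the j <= 0 call returns without recursing), i.e. 7 + 1 calls.
call_count = 8

Final answer: 8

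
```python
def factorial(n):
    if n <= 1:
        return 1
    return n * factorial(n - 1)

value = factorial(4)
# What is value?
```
Call trace:
factorial(n=4)
  factorial(n=3)
    factorial(n=2)
      factorial(n=1)
      -> return 1
    -> return 2
  -> return 6
-> return 24

Final answer: 24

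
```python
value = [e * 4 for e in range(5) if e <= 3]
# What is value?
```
Trace:
  e=0
  e=1
  e=2
  e=3
  e=4
  value=[0, 4, 8, 12]

Final answer: [0, 4, 8, 12]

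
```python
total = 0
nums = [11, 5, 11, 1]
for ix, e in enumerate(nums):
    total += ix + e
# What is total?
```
Trace:
  total=0
  total=11, ix=0, e=11
  total=17, ix=1, e=5
  total=30, ix=2, e=11
  total=34, ix=3, e=1

Final answer: 34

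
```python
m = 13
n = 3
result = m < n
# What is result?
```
Trace:
  m=13
  m=13, n=3
  m=13, n=3, result=False

Final answer: False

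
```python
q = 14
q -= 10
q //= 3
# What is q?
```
Trace:
  q=14
  q=4
  q=1

Final answer: 1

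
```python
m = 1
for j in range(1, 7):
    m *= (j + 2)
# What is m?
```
Trace:
  m=1
  m=3, j=1
  m=12, j=2
  m=60, j=3
  m=360, j=4
  m=2520, j=5
  m=20160, j=6

Final answer: 20160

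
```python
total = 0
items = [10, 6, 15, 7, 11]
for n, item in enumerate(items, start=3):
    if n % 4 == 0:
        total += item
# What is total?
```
Trace:
  total=0
  total=0, n=3, item=10
  total=6, n=4, item=6
  total=6, n=5, item=15
  total=6, n=6, item=7
  total=6, n=7, item=11

Final answer: 6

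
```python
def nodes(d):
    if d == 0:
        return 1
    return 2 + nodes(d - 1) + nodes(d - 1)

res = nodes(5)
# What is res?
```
Call trace (a repeated sub-call is expanded the first time; later identical calls just restate its return value):
nodes(d=5)
  nodes(d=4)
    nodes(d=3)
      nodes(d=2)
        nodes(d=1)
          nodes(d=0)
          -> return 1
          nodes(d=0)
          -> return 1
        -> return 4
        nodes(d=1) -> return 4  (same call as traced above)
      -> return 10
      nodes(d=2) -> return 10  (same call as traced above)
    -> return 22
    nodes(d=3) -> return 22  (same call as traced above)
  -> return 46
  nodes(d=4) -> return 46  (same call as traced above)
-> return 94

Final answer: 94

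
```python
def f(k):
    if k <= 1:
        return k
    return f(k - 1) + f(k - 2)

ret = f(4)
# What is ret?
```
Call trace (a repeated sub-call is expanded the first time; later identical calls just restate its return value):
f(k=4)
  f(k=3)
    f(k=2)
      f(k=1)
      -> return 1
      f(k=0)
      -> return 0
    -> return 1
    f(k=1)
    -> return 1
  -> return 2
  f(k=2) -> return 1  (same call as traced above)
-> return 3

Final answer: 3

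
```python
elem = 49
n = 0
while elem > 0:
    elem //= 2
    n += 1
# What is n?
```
Trace:
  elem=49
  elem=49, n=0
  elem=24, n=1
  elem=12, n=2
  elem=6, n=3
  elem=3, n=4
  elem=1, n=5
  elem=0, n=6

Final answer: 6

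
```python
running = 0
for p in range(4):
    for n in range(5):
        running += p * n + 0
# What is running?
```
Trace:
  running=0
  running=0, p=0, n=0
  running=0, p=0, n=1
  running=0, p=0, n=2
  running=0, p=0, n=3
  running=0, p=0, n=4
  running=0, p=1, n=0
  running=1, p=1, n=1
  running=3, p=1, n=2
  running=6, p=1, n=3
  running=10, p=1, n=4
  running=10, p=2, n=0
  running=12, p=2, n=1
  running=16, p=2, n=2
  running=22, p=2, n=3
  running=30, p=2, n=4
  running=30, p=3, n=0
  running=33, p=3, n=1
  running=39, p=3, n=2
  running=48, p=3, n=3
  running=60, p=3, n=4

Final answer: 60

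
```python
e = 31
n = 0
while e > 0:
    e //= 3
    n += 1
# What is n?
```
Trace:
  e=31
  e=31, n=0
  e=10, n=1
  e=3, n=2
  e=1, n=3
  e=0, n=4

Final answer: 4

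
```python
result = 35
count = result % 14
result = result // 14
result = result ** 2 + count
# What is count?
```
Trace:
  result=35
  result=35, count=7
  result=2, count=7
  result=11, count=7

Final answer: 7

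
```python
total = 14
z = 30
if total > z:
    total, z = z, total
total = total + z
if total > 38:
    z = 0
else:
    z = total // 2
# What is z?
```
Trace:
  total=14
  total=14, z=30
  total=14, z=30
  total=44, z=30
  total=44, z=0

Final answer: 0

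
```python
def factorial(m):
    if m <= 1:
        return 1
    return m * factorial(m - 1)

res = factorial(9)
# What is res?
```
Call trace:
factorial(m=9)
  factorial(m=8)
    factorial(m=7)
      factorial(m=6)
        factorial(m=5)
          factorial(m=4)
            factorial(m=3)
              factorial(m=2)
                factorial(m=1)
                -> return 1
              -> return 2
            -> return 6
          -> return 24
        -> return 120
      -> return 720
    -> return 5040
  -> return 40320
-> return 362880

Final answer: 362880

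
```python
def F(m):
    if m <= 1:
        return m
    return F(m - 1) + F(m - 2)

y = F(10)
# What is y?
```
Call trace (a repeated sub-call is expanded the first time; later identical calls just restate its return value):
F(m=10)
  F(m=9)
    F(m=8)
      F(m=7)
        F(m=6)
          F(m=5)
            F(m=4)
              F(m=3)
                F(m=2)
                  F(m=1)
                  -> return 1
                  F(m=0)
                  -> return 0
                -> return 1
                F(m=1)
                -> return 1
              -> return 2
              F(m=2) -> return 1  (same call as traced above)
            -> return 3
            F(m=3) -> return 2  (same call as traced above)
          -> return 5
          F(m=4) -> return 3  (same call as traced above)
        -> return 8
        F(m=5) -> return 5  (same call as traced above)
      -> return 13
      F(m=6) -> return 8  (same call as traced above)
    -> return 21
    F(m=7) -> return 13  (same call as traced above)
  -> return 34
  F(m=8) -> return 21  (same call as traced above)
-> return 55

Final answer: 55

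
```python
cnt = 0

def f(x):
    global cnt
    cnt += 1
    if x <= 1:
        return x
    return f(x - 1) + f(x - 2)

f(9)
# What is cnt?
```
Call trace (a repeated sub-call is expanded the first time; later identical calls just restate its return value):
f(x=9)
  f(x=8)
    f(x=7)
      f(x=6)
        f(x=5)
          f(x=4)
            f(x=3)
              f(x=2)
                f(x=1)
                -> return 1
                f(x=0)
                -> return 0
              -> return 1
              f(x=1)
              -> return 1
            -> return 2
            f(x=2) -> return 1  (same call as traced above)
          -> return 3
          f(x=3) -> return 2  (same call as traced above)
        -> return 5
        f(x=4) -> return 3  (same call as traced above)
      -> return 8
      f(x=5) -> return 5  (same call as traced above)
    -> return 13
    f(x=6) -> return 8  (same call as traced above)
  -> return 21
  f(x=7) -> return 13  (same call as traced above)
-> return 34

cnt is incremented once per call, so count the calls in each subtree. Let C(x) = number of calls made by f(x).
C(0) = C(1) = 1 (base case, no recursion); C(x) = 1 + C(x - 1) + C(x - 2) otherwise.
C(2) = 1 + C(1) + C(0) = 1 + 1 + 1 = 3
C(3) = 1 + C(2) + C(1) = 1 + 3 + 1 = 5
C(4) = 1 + C(3) + C(2) = 1 + 5 + 3 = 9
C(5) = 1 + C(4) + C(3) = 1 + 9 + 5 = 15
C(6) = 1 + C(5) + C(4) = 1 + 15 + 9 = 25
C(7) = 1 + C(6) + C(5) = 1 + 25 + 15 = 41
C(8) = 1 + C(7) + C(6) = 1 + 41 + 25 = 67
C(9) = 1 + C(8) + C(7) = 1 + 67 + 41 = 109
cnt = C(9) = 109

Final answer: 109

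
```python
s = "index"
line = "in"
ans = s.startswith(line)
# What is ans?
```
Trace:
  s='index'
  s='index', line='in'
  s='index', line='in', ans=True

Final answer: True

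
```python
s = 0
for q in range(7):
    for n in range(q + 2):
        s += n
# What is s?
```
Trace:
  s=0
  s=0, q=0, n=0
  s=1, q=0, n=1
  s=1, q=1, n=0
  s=2, q=1, n=1
  s=4, q=1, n=2
  s=4, q=2, n=0
  s=5, q=2, n=1
  s=7, q=2, n=2
  s=10, q=2, n=3
  s=10, q=3, n=0
  s=11, q=3, n=1
  s=13, q=3, n=2
  s=16, q=3, n=3
  s=20, q=3, n=4
  s=20, q=4, n=0
  s=21, q=4, n=1
  s=23, q=4, n=2
  s=26, q=4, n=3
  s=30, q=4, n=4
  s=35, q=4, n=5
  s=35, q=5, n=0
  s=36, q=5, n=1
  s=38, q=5, n=2
  s=41, q=5, n=3
  s=45, q=5, n=4
  s=50, q=5, n=5
  s=56, q=5, n=6
  s=56, q=6, n=0
  s=57, q=6, n=1
  s=59, q=6, n=2
  s=62, q=6, n=3
  s=66, q=6, n=4
  s=71, q=6, n=5
  s=77, q=6, n=6
  s=84, q=6, n=7

Final answer: 84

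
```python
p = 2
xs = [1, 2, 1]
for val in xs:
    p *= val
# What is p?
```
Trace:
  p=2
  p=2, val=1
  p=4, val=2
  p=4, val=1

Final answer: 4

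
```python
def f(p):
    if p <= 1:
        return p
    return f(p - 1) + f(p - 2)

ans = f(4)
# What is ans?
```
Call trace (a repeated sub-call is expanded the first time; later identical calls just restate its return value):
f(p=4)
  f(p=3)
    f(p=2)
      f(p=1)
      -> return 1
      f(p=0)
      -> return 0
    -> return 1
    f(p=1)
    -> return 1
  -> return 2
  f(p=2) -> return 1  (same call as traced above)
-> return 3

Final answer: 3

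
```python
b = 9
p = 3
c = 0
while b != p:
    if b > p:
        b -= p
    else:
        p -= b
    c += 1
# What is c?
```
Trace:
  b=9
  b=9, p=3
  b=9, p=3, c=0
  b=6, p=3, c=1
  b=3, p=3, c=2

Final answer: 2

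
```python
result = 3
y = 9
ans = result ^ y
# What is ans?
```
Trace:
  result=3
  result=3, y=9
  result=3, y=9, ans=10

Final answer: 10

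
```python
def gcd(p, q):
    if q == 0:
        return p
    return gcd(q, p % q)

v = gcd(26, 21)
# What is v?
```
Call trace:
gcd(p=26, q=21)
  gcd(p=21, q=5)
    gcd(p=5, q=1)
      gcd(p=1, q=0)
      -> return 1
    -> return 1
  -> return 1
-> return 1

Final answer: 1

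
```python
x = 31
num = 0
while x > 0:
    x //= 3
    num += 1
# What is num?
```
Trace:
  x=31
  x=31, num=0
  x=10, num=1
  x=3, num=2
  x=1, num=3
  x=0, num=4

Final answer: 4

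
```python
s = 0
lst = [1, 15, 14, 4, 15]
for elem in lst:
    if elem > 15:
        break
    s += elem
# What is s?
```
Trace:
  s=0
  s=1, elem=1
  s=16, elem=15
  s=30, elem=14
  s=34, elem=4
  s=49, elem=15

Final answer: 49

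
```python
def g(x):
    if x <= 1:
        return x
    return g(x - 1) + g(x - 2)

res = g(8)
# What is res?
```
Call trace (a repeated sub-call is expanded the first time; later identical calls just restate its return value):
g(x=8)
  g(x=7)
    g(x=6)
      g(x=5)
        g(x=4)
          g(x=3)
            g(x=2)
              g(x=1)
              -> return 1
              g(x=0)
              -> return 0
            -> return 1
            g(x=1)
            -> return 1
          -> return 2
          g(x=2) -> return 1  (same call as traced above)
        -> return 3
        g(x=3) -> return 2  (same call as traced above)
      -> return 5
      g(x=4) -> return 3  (same call as traced above)
    -> return 8
    g(x=5) -> return 5  (same call as traced above)
  -> return 13
  g(x=6) -> return 8  (same call as traced above)
-> return 21

Final answer: 21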